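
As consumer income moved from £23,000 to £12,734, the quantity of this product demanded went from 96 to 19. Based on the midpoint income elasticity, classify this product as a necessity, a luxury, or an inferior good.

%ΔQ = (19 − 96)/[(96+19)/2] = -77/57.5 ≈ -1.3391.
%ΔI = (12,734 − 23,000)/[(23,000+12,734)/2] = -10266/17867 ≈ -0.5746.
E_I = %ΔQ/%ΔI ≈ 2.331.
E_I > 1: normal good (luxury).

luxury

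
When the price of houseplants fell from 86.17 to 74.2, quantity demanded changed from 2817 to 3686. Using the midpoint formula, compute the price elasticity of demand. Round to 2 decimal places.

%Δq = (3686 − 2817)/[(2817 + 3686)/2] = 869/3251.5 ≈ 0.2673.
%ΔP = (74.2 − 86.17)/[(86.17 + 74.2)/2] = -11.97/80.185 ≈ -0.1493.
Arc elasticity E = %Δq/%ΔP ≈ 0.2673/-0.1493 ≈ -1.79.
|E| > 1: demand is elastic over this range.

-1.79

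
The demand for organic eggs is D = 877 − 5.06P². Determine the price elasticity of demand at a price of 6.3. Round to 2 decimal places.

At P = 6.3, D = 676.1686.
dD/dP = −2·5.06·P = −63.756.
Point elasticity E = (dD/dP)·(P/D) = -63.756 × 6.3/676.1686 ≈ -0.59.
|E| < 1, so demand is inelastic at this price.

-0.59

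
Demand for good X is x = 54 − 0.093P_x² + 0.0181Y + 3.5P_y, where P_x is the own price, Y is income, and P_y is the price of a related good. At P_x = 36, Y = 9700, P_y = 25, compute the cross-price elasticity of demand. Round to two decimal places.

0.45

First evaluate x: 54 − 0.093(36)² + 0.0181(9700) + 3.5(25) = 54 − 120.528 + 175.57 + 87.5 = 196.542.
∂x/∂P_y = +3.5, so E_xy = 3.5·(25/196.542) ≈ 0.45.
E_xy > 0: the goods are substitutes.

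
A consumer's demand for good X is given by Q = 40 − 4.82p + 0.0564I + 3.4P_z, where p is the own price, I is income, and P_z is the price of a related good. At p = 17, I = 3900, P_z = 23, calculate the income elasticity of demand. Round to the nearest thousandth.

At the given point, Q = 40 − 4.82(17) + 0.0564(3900) + 3.4(23) = 40 − 81.94 + 219.96 + 78.2 = 256.22.
∂Q/∂I = +0.0564, so E_I = 0.0564·(3900/256.22) ≈ 0.858.
E_I ∈ (0,1): normal good (necessity).

0.858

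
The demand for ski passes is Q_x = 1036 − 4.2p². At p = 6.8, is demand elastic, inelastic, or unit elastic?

inelastic

At p = 6.8, Q_x = 841.792.
dQ_x/dp = −2·4.2·p = −57.12.
Point elasticity E = (dQ_x/dp)·(p/Q_x) = -57.12 × 6.8/841.792 ≈ -0.461.
|E| ≈ 0.461 < 1, so demand is inelastic.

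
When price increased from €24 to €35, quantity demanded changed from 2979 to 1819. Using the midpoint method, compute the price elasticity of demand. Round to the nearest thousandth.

-1.297

%ΔQ = (1819 − 2979)/[(2979 + 1819)/2] = -1160/2399 ≈ -0.4835.
%ΔP = (35 − 24)/[(24 + 35)/2] = 11/29.5 ≈ 0.3729.
Arc elasticity E = %ΔQ/%ΔP ≈ -0.4835/0.3729 ≈ -1.297.
|E| > 1: demand is elastic over this range.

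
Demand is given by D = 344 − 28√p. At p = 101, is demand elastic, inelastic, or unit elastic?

elastic

At p = 101, D = 62.6035.
dD/dp = −28/(2√p) = −28/(2·10.0499).
Point elasticity E = (dD/dp)·(p/D) = -1.3931 × 101/62.6035 ≈ -2.247.
|E| ≈ 2.247 > 1, so demand is elastic.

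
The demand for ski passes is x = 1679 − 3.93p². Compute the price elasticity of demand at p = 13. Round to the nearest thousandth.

-1.309

At p = 13, x = 1014.83.
dx/dp = −2·3.93·p = −102.18.
Point elasticity E = (dx/dp)·(p/x) = -102.18 × 13/1014.83 ≈ -1.309.
|E| > 1, so demand is elastic at this price.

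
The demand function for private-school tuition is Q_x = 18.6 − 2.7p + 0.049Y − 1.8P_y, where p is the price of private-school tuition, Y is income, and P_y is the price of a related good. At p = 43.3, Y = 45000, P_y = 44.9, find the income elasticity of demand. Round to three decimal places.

At the given point, Q_x = 18.6 − 2.7(43.3) + 0.049(45000) − 1.8(44.9) = 18.6 − 116.91 + 2205 − 80.82 = 2025.87.
∂Q_x/∂Y = +0.049, so E_I = 0.049·(45000/2025.87) ≈ 1.088.
E_I > 1: normal good (luxury).

1.088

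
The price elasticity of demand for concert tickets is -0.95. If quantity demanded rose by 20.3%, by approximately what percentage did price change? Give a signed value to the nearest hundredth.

-21.37

%ΔQ ≈ E × %ΔP ⇒ %ΔP = %ΔQ / E = (20.3%)/(-0.95) ≈ -21.37%.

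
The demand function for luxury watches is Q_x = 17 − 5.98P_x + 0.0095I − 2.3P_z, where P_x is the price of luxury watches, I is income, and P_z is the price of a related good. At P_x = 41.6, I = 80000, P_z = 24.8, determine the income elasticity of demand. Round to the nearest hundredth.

1.61

At the given point, Q_x = 17 − 5.98(41.6) + 0.0095(80000) − 2.3(24.8) = 17 − 248.768 + 760 − 57.04 = 471.192.
∂Q_x/∂I = +0.0095, so E_I = 0.0095·(80000/471.192) ≈ 1.61.
E_I > 1: normal good (luxury).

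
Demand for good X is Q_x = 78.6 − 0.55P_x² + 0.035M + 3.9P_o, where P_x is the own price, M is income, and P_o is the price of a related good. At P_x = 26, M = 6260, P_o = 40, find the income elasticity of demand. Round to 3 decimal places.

2.675

Evaluating quantity at (P_x, M, P_o) gives Q_x = 78.6 − 0.55(26)² + 0.035(6260) + 3.9(40) = 78.6 − 371.8 + 219.1 + 156 = 81.9.
∂Q_x/∂M = +0.035, so E_I = 0.035·(6260/81.9) ≈ 2.675.
E_I > 1: normal good (luxury).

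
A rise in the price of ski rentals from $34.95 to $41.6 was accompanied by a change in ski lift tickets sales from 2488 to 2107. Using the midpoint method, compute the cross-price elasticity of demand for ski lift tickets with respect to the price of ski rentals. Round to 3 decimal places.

%ΔQ_x = (2107 − 2488)/[(2488+2107)/2] = -381/2297.5 ≈ -0.1658.
%ΔP_y = (41.6 − 34.95)/[(34.95+41.6)/2] ≈ 0.1737.
E_xy = -0.1658/0.1737 ≈ -0.954.
E_xy < 0, so ski lift tickets and ski rentals are complements.

-0.954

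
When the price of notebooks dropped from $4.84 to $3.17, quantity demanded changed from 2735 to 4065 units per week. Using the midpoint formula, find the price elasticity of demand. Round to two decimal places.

%ΔQ = (4065 − 2735)/[(2735 + 4065)/2] = 1330/3400 ≈ 0.3912.
%ΔP = (3.17 − 4.84)/[(4.84 + 3.17)/2] = -1.67/4.005 ≈ -0.4170.
Arc elasticity E = %ΔQ/%ΔP ≈ 0.3912/-0.4170 ≈ -0.94.
|E| < 1: demand is inelastic over this range.

-0.94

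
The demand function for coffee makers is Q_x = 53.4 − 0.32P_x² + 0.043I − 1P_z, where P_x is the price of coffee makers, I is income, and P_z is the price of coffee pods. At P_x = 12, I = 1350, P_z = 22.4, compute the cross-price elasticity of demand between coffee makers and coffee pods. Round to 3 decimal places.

First evaluate Q_x: 53.4 − 0.32(12)² + 0.043(1350) − 1(22.4) = 53.4 − 46.08 + 58.05 − 22.4 = 42.97.
∂Q_x/∂P_z = −1, so E_xy = -1·(22.4/42.97) ≈ -0.521.
E_xy < 0: the goods are complements.

-0.521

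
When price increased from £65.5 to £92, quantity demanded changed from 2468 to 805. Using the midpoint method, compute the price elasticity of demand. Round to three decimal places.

%ΔQ = (805 − 2468)/[(2468 + 805)/2] = -1663/1636.5 ≈ -1.0162.
%ΔP = (92 − 65.5)/[(65.5 + 92)/2] = 26.5/78.75 ≈ 0.3365.
Arc elasticity E = %ΔQ/%ΔP ≈ -1.0162/0.3365 ≈ -3.020.
|E| > 1: demand is elastic over this range.

-3.020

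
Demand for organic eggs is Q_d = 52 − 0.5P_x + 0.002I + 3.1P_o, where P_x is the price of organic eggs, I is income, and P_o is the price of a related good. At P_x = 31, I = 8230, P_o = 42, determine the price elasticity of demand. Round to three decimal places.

-0.085

First evaluate Q_d: 52 − 0.5(31) + 0.002(8230) + 3.1(42) = 52 − 15.5 + 16.46 + 130.2 = 183.16.
∂Q_d/∂P_x = −0.5, so E_p = (−0.5)·(31/183.16) ≈ -0.085.
|E_p| < 1: demand is inelastic.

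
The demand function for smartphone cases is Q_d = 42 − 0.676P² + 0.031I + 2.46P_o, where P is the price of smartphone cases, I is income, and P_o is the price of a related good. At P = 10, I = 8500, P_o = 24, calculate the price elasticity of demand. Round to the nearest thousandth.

Q_d = 42 − 0.676(10)² + 0.031(8500) + 2.46(24) = 42 − 67.6 + 263.5 + 59.04 = 296.94.
∂Q_d/∂P = −2·0.676·P = -13.52, so E_p = -13.52·(10/296.94) ≈ -0.455.
|E_p| < 1: demand is inelastic.

-0.455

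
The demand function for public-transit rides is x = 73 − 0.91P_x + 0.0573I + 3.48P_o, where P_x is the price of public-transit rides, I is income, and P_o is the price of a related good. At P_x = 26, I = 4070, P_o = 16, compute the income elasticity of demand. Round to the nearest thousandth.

0.690

Substituting, x = 73 − 0.91(26) + 0.0573(4070) + 3.48(16) = 73 − 23.66 + 233.211 + 55.68 = 338.231.
∂x/∂I = +0.0573, so E_I = 0.0573·(4070/338.231) ≈ 0.690.
E_I ∈ (0,1): normal good (necessity).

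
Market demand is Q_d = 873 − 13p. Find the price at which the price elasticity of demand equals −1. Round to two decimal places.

For linear demand Q_d = a − bp, E = −bp/(a − bp). |E| = 1 ⇒ bp = a − bp ⇒ p = a/(2b).
p = 873/(2·13) ≈ 33.58.

33.58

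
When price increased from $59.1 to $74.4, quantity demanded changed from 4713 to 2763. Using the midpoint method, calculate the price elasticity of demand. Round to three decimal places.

-2.276

%ΔQ = (2763 − 4713)/[(4713 + 2763)/2] = -1950/3738 ≈ -0.5217.
%ΔP = (74.4 − 59.1)/[(59.1 + 74.4)/2] = 15.3/66.75 ≈ 0.2292.
Arc elasticity E = %ΔQ/%ΔP ≈ -0.5217/0.2292 ≈ -2.276.
|E| > 1: demand is elastic over this range.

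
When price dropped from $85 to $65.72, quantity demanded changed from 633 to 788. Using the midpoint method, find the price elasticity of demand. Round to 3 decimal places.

%ΔQ = (788 − 633)/[(633 + 788)/2] = 155/710.5 ≈ 0.2182.
%Δp = (65.72 − 85)/[(85 + 65.72)/2] = -19.28/75.36 ≈ -0.2558.
Arc elasticity E = %ΔQ/%Δp ≈ 0.2182/-0.2558 ≈ -0.853.
|E| < 1: demand is inelastic over this range.

-0.853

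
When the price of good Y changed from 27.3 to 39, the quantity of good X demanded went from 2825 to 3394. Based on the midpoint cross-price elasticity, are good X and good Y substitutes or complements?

substitutes

%ΔQ_x = (3394 − 2825)/[(2825+3394)/2] = 569/3109.5 ≈ 0.1830.
%ΔP_y = (39 − 27.3)/[(27.3+39)/2] ≈ 0.3529.
E_xy = 0.1830/0.3529 ≈ 0.518.
E_xy > 0, so the goods are substitutes.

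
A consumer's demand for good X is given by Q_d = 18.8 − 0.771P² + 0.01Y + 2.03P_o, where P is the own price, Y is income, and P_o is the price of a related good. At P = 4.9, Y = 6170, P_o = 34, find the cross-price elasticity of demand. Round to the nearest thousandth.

0.527

First evaluate Q_d: 18.8 − 0.771(4.9)² + 0.01(6170) + 2.03(34) = 18.8 − 18.5117 + 61.7 + 69.02 = 131.0083.
∂Q_d/∂P_o = +2.03, so E_xy = 2.03·(34/131.0083) ≈ 0.527.
E_xy > 0: the goods are substitutes.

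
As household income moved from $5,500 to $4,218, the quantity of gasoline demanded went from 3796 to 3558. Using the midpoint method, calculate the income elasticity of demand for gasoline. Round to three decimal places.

0.245

%ΔQ = (3558 − 3796)/[(3796+3558)/2] = -238/3677 ≈ -0.0647.
%ΔI = (4,218 − 5,500)/[(5,500+4,218)/2] = -1282/4859 ≈ -0.2638.
E_I = %ΔQ/%ΔI ≈ 0.245.
E_I ∈ (0,1): normal good (necessity).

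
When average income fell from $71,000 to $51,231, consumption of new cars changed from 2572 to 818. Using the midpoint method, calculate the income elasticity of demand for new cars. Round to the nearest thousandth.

3.199

%ΔQ = (818 − 2572)/[(2572+818)/2] = -1754/1695 ≈ -1.0348.
%ΔI = (51,231 − 71,000)/[(71,000+51,231)/2] = -19769/61115.5 ≈ -0.3235.
E_I = %ΔQ/%ΔI ≈ 3.199.
E_I > 1: normal good (luxury).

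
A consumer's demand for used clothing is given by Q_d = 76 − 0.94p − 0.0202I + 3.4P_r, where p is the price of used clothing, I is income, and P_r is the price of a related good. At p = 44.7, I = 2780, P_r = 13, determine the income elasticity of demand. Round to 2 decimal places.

-2.55

Substituting, Q_d = 76 − 0.94(44.7) − 0.0202(2780) + 3.4(13) = 76 − 42.018 − 56.156 + 44.2 = 22.026.
∂Q_d/∂I = −0.0202, so E_I = -0.0202·(2780/22.026) ≈ -2.55.
E_I < 0: inferior good.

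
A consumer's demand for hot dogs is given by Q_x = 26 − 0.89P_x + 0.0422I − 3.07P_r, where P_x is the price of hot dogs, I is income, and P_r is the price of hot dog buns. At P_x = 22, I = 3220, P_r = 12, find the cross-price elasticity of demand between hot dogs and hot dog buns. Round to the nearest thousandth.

-0.349

Q_x = 26 − 0.89(22) + 0.0422(3220) − 3.07(12) = 26 − 19.58 + 135.884 − 36.84 = 105.464.
∂Q_x/∂P_r = −3.07, so E_xy = -3.07·(12/105.464) ≈ -0.349.
E_xy < 0: the goods are complements.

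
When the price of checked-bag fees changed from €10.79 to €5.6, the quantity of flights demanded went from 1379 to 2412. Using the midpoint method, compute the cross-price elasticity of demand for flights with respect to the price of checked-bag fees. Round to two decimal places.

%ΔQ_x = (2412 − 1379)/[(1379+2412)/2] = 1033/1895.5 ≈ 0.5450.
%ΔP_y = (5.6 − 10.79)/[(10.79+5.6)/2] ≈ -0.6333.
E_xy = 0.5450/-0.6333 ≈ -0.86.
E_xy < 0, so flights and checked-bag fees are complements.

-0.86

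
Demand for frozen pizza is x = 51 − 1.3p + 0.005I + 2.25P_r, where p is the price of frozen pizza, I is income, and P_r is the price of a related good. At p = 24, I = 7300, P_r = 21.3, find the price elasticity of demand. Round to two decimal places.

First evaluate x: 51 − 1.3(24) + 0.005(7300) + 2.25(21.3) = 51 − 31.2 + 36.5 + 47.925 = 104.225.
∂x/∂p = −1.3, so E_p = (−1.3)·(24/104.225) ≈ -0.30.
|E_p| < 1: demand is inelastic.

-0.30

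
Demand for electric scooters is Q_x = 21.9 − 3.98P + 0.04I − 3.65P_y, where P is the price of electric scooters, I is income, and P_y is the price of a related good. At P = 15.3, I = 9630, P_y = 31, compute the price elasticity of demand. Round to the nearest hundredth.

First evaluate Q_x: 21.9 − 3.98(15.3) + 0.04(9630) − 3.65(31) = 21.9 − 60.894 + 385.2 − 113.15 = 233.056.
∂Q_x/∂P = −3.98, so E_p = (−3.98)·(15.3/233.056) ≈ -0.26.
|E_p| < 1: demand is inelastic.

-0.26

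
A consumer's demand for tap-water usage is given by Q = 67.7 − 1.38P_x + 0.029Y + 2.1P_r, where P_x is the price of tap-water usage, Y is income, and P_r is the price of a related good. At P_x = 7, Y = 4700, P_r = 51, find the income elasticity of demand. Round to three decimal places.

0.452

At the given point, Q = 67.7 − 1.38(7) + 0.029(4700) + 2.1(51) = 67.7 − 9.66 + 136.3 + 107.1 = 301.44.
∂Q/∂Y = +0.029, so E_I = 0.029·(4700/301.44) ≈ 0.452.
E_I ∈ (0,1): normal good (necessity).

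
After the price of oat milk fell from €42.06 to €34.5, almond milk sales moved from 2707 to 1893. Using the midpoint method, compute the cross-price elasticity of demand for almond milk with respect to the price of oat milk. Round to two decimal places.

%ΔQ_x = (1893 − 2707)/[(2707+1893)/2] = -814/2300 ≈ -0.3539.
%ΔP_y = (34.5 − 42.06)/[(42.06+34.5)/2] ≈ -0.1975.
E_xy = -0.3539/-0.1975 ≈ 1.79.
E_xy > 0, so almond milk and oat milk are substitutes.

1.79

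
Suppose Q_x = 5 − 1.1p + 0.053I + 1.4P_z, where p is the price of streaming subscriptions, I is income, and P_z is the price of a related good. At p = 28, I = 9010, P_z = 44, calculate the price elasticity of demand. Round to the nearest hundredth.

-0.06

Evaluating quantity at (p, I, P_z) gives Q_x = 5 − 1.1(28) + 0.053(9010) + 1.4(44) = 5 − 30.8 + 477.53 + 61.6 = 513.33.
∂Q_x/∂p = −1.1, so E_p = (−1.1)·(28/513.33) ≈ -0.06.
|E_p| < 1: demand is inelastic.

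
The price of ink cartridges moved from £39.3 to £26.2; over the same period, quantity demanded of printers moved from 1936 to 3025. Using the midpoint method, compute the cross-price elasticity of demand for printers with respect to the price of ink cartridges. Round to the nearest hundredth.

-1.10

%ΔQ_x = (3025 − 1936)/[(1936+3025)/2] = 1089/2480.5 ≈ 0.4390.
%ΔP_y = (26.2 − 39.3)/[(39.3+26.2)/2] ≈ -0.4000.
E_xy = 0.4390/-0.4000 ≈ -1.10.
E_xy < 0, so printers and ink cartridges are complements.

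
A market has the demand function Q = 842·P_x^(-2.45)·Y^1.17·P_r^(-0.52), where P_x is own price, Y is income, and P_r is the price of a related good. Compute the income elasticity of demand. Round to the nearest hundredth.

For a Cobb–Douglas (constant-elasticity) form Q = A·Y^α·…, the elasticity with respect to Y equals the exponent α at every point.
Here the exponent on Y is 1.17, so the income elasticity of demand is 1.17.

1.17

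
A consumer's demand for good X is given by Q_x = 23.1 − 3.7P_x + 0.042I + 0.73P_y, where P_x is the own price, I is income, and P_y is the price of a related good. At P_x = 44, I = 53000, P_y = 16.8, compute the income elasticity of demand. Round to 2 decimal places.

Substituting, Q_x = 23.1 − 3.7(44) + 0.042(53000) + 0.73(16.8) = 23.1 − 162.8 + 2226 + 12.264 = 2098.564.
∂Q_x/∂I = +0.042, so E_I = 0.042·(53000/2098.564) ≈ 1.06.
E_I > 1: normal good (luxury).

1.06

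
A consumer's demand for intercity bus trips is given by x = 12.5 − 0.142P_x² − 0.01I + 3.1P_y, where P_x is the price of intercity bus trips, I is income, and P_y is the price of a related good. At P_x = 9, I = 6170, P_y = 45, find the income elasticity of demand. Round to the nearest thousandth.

At the given point, x = 12.5 − 0.142(9)² − 0.01(6170) + 3.1(45) = 12.5 − 11.502 − 61.7 + 139.5 = 78.798.
∂x/∂I = −0.01, so E_I = -0.01·(6170/78.798) ≈ -0.783.
E_I < 0: inferior good.

-0.783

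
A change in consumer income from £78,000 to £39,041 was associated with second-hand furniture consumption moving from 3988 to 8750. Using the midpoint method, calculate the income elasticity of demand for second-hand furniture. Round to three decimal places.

%ΔQ = (8750 − 3988)/[(3988+8750)/2] = 4762/6369 ≈ 0.7477.
%ΔM = (39,041 − 78,000)/[(78,000+39,041)/2] = -38959/58520.5 ≈ -0.6657.
E_I = %ΔQ/%ΔM ≈ -1.123.
E_I < 0: inferior good.

-1.123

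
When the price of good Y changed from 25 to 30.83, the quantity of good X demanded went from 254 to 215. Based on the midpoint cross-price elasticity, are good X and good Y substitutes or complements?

complements

%ΔQ_x = (215 − 254)/[(254+215)/2] = -39/234.5 ≈ -0.1663.
%ΔP_y = (30.83 − 25)/[(25+30.83)/2] ≈ 0.2088.
E_xy = -0.1663/0.2088 ≈ -0.796.
E_xy < 0, so the goods are complements.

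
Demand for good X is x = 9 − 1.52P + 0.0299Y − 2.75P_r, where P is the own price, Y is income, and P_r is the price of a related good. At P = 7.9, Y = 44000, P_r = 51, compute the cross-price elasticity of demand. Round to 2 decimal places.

-0.12

x = 9 − 1.52(7.9) + 0.0299(44000) − 2.75(51) = 9 − 12.008 + 1315.6 − 140.25 = 1172.342.
∂x/∂P_r = −2.75, so E_xy = -2.75·(51/1172.342) ≈ -0.12.
E_xy < 0: the goods are complements.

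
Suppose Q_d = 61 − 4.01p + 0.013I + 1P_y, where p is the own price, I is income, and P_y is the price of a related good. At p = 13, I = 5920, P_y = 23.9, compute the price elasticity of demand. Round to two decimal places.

Q_d = 61 − 4.01(13) + 0.013(5920) + 1(23.9) = 61 − 52.13 + 76.96 + 23.9 = 109.73.
∂Q_d/∂p = −4.01, so E_p = (−4.01)·(13/109.73) ≈ -0.48.
|E_p| < 1: demand is inelastic.

-0.48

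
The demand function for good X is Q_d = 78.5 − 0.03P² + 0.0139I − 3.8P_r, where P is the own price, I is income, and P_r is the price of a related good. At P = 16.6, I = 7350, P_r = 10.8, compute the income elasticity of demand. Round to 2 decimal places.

0.78

Substituting, Q_d = 78.5 − 0.03(16.6)² + 0.0139(7350) − 3.8(10.8) = 78.5 − 8.2668 + 102.165 − 41.04 = 131.3582.
∂Q_d/∂I = +0.0139, so E_I = 0.0139·(7350/131.3582) ≈ 0.78.
E_I ∈ (0,1): normal good (necessity).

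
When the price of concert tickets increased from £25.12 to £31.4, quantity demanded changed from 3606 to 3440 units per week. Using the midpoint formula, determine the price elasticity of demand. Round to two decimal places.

-0.21

%ΔQ = (3440 − 3606)/[(3606 + 3440)/2] = -166/3523 ≈ -0.0471.
%ΔP = (31.4 − 25.12)/[(25.12 + 31.4)/2] = 6.28/28.26 ≈ 0.2222.
Arc elasticity E = %ΔQ/%ΔP ≈ -0.0471/0.2222 ≈ -0.21.
|E| < 1: demand is inelastic over this range.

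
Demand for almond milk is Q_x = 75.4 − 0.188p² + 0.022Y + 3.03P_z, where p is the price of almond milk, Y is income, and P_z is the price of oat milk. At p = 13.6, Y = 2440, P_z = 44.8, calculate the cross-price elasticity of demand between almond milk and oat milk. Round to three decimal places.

First evaluate Q_x: 75.4 − 0.188(13.6)² + 0.022(2440) + 3.03(44.8) = 75.4 − 34.7725 + 53.68 + 135.744 = 230.0515.
∂Q_x/∂P_z = +3.03, so E_xy = 3.03·(44.8/230.0515) ≈ 0.590.
E_xy > 0: the goods are substitutes.

0.590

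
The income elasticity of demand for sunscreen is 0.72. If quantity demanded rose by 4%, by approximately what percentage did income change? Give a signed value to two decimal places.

5.56

%ΔQ ≈ E × %ΔI ⇒ %ΔI = %ΔQ / E = (4%)/(0.72) ≈ 5.56%.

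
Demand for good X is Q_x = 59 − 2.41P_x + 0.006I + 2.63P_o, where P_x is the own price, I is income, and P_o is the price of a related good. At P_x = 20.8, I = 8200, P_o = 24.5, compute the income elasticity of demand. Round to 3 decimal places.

Q_x = 59 − 2.41(20.8) + 0.006(8200) + 2.63(24.5) = 59 − 50.128 + 49.2 + 64.435 = 122.507.
∂Q_x/∂I = +0.006, so E_I = 0.006·(8200/122.507) ≈ 0.402.
E_I ∈ (0,1): normal good (necessity).

0.402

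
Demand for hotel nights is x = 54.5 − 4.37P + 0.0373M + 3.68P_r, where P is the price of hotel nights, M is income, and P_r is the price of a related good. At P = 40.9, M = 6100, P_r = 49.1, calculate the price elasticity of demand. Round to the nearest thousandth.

At the given point, x = 54.5 − 4.37(40.9) + 0.0373(6100) + 3.68(49.1) = 54.5 − 178.733 + 227.53 + 180.688 = 283.985.
∂x/∂P = −4.37, so E_p = (−4.37)·(40.9/283.985) ≈ -0.629.
|E_p| < 1: demand is inelastic.

-0.629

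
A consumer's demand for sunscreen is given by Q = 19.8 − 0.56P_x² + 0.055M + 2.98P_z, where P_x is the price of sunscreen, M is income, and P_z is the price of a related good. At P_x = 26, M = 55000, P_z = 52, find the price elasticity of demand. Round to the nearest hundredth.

-0.27

At the given point, Q = 19.8 − 0.56(26)² + 0.055(55000) + 2.98(52) = 19.8 − 378.56 + 3025 + 154.96 = 2821.2.
∂Q/∂P_x = −2·0.56·P_x = -29.12, so E_p = -29.12·(26/2821.2) ≈ -0.27.
|E_p| < 1: demand is inelastic.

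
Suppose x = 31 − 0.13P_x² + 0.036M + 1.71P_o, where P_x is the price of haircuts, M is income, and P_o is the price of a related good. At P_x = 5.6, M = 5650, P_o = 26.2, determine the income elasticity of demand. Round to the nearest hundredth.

0.74

At the given point, x = 31 − 0.13(5.6)² + 0.036(5650) + 1.71(26.2) = 31 − 4.0768 + 203.4 + 44.802 = 275.1252.
∂x/∂M = +0.036, so E_I = 0.036·(5650/275.1252) ≈ 0.74.
E_I ∈ (0,1): normal good (necessity).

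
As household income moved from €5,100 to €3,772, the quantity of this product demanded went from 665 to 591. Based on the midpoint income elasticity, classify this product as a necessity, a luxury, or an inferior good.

%ΔQ = (591 − 665)/[(665+591)/2] = -74/628 ≈ -0.1178.
%ΔM = (3,772 − 5,100)/[(5,100+3,772)/2] = -1328/4436 ≈ -0.2994.
E_I = %ΔQ/%ΔM ≈ 0.394.
E_I ∈ (0,1): normal good (necessity).

necessity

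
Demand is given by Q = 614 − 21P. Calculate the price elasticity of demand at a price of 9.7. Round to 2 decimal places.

-0.50

At P = 9.7, Q = 410.3.
dQ/dP = −21.
Point elasticity E = (dQ/dP)·(P/Q) = -21 × 9.7/410.3 ≈ -0.50.
|E| < 1, so demand is inelastic at this price.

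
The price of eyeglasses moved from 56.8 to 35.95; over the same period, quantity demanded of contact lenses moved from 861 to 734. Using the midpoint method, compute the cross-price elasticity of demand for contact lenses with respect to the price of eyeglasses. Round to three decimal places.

%ΔQ_x = (734 − 861)/[(861+734)/2] = -127/797.5 ≈ -0.1592.
%ΔP_y = (35.95 − 56.8)/[(56.8+35.95)/2] ≈ -0.4496.
E_xy = -0.1592/-0.4496 ≈ 0.354.
E_xy > 0, so contact lenses and eyeglasses are substitutes.

0.354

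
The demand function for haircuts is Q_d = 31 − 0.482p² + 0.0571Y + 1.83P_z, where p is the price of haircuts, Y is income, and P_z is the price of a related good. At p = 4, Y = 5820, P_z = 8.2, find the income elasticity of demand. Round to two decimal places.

0.90

Evaluating quantity at (p, Y, P_z) gives Q_d = 31 − 0.482(4)² + 0.0571(5820) + 1.83(8.2) = 31 − 7.712 + 332.322 + 15.006 = 370.616.
∂Q_d/∂Y = +0.0571, so E_I = 0.0571·(5820/370.616) ≈ 0.90.
E_I ∈ (0,1): normal good (necessity).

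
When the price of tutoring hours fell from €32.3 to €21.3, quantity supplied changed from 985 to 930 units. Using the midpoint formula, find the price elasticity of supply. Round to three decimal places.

%ΔQ = (930 − 985)/[(985 + 930)/2] = -55/957.5 ≈ -0.0574.
%ΔP = (21.3 − 32.3)/[(32.3 + 21.3)/2] = -11/26.8 ≈ -0.4104.
Arc elasticity E = %ΔQ/%ΔP ≈ -0.0574/-0.4104 ≈ 0.140.
|E| < 1: supply is inelastic over this range.

0.140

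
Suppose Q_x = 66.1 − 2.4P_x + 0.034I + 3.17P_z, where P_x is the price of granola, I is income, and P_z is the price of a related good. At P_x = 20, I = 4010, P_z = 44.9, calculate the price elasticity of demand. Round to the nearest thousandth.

-0.162

First evaluate Q_x: 66.1 − 2.4(20) + 0.034(4010) + 3.17(44.9) = 66.1 − 48 + 136.34 + 142.333 = 296.773.
∂Q_x/∂P_x = −2.4, so E_p = (−2.4)·(20/296.773) ≈ -0.162.
|E_p| < 1: demand is inelastic.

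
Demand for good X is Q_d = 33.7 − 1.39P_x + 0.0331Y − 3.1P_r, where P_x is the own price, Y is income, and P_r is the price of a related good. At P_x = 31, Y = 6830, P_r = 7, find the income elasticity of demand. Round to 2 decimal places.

1.16

At the given point, Q_d = 33.7 − 1.39(31) + 0.0331(6830) − 3.1(7) = 33.7 − 43.09 + 226.073 − 21.7 = 194.983.
∂Q_d/∂Y = +0.0331, so E_I = 0.0331·(6830/194.983) ≈ 1.16.
E_I > 1: normal good (luxury).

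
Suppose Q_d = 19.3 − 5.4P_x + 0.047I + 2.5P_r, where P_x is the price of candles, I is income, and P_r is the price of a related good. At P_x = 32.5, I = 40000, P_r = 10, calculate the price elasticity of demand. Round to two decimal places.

At the given point, Q_d = 19.3 − 5.4(32.5) + 0.047(40000) + 2.5(10) = 19.3 − 175.5 + 1880 + 25 = 1748.8.
∂Q_d/∂P_x = −5.4, so E_p = (−5.4)·(32.5/1748.8) ≈ -0.10.
|E_p| < 1: demand is inelastic.

-0.10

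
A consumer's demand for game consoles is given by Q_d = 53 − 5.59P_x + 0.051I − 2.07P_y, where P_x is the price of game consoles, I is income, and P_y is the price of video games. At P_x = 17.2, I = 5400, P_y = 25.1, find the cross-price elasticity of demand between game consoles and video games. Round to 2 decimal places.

-0.29

Substituting, Q_d = 53 − 5.59(17.2) + 0.051(5400) − 2.07(25.1) = 53 − 96.148 + 275.4 − 51.957 = 180.295.
∂Q_d/∂P_y = −2.07, so E_xy = -2.07·(25.1/180.295) ≈ -0.29.
E_xy < 0: the goods are complements.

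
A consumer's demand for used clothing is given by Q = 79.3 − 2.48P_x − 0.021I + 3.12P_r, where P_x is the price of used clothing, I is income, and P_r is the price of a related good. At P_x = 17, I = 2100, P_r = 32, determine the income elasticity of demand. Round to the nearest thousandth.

Q = 79.3 − 2.48(17) − 0.021(2100) + 3.12(32) = 79.3 − 42.16 − 44.1 + 99.84 = 92.88.
∂Q/∂I = −0.021, so E_I = -0.021·(2100/92.88) ≈ -0.475.
E_I < 0: inferior good.

-0.475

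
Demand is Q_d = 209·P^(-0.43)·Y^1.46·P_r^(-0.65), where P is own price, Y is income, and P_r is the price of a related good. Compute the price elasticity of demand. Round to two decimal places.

For a Cobb–Douglas (constant-elasticity) form Q_d = A·P^α·…, the elasticity with respect to P equals the exponent α at every point.
Here the exponent on P is -0.43, so the price elasticity of demand is -0.43.

-0.43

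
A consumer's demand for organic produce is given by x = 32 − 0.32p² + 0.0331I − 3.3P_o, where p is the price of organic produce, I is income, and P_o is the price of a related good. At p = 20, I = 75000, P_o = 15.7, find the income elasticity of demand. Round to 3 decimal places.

Evaluating quantity at (p, I, P_o) gives x = 32 − 0.32(20)² + 0.0331(75000) − 3.3(15.7) = 32 − 128 + 2482.5 − 51.81 = 2334.69.
∂x/∂I = +0.0331, so E_I = 0.0331·(75000/2334.69) ≈ 1.063.
E_I > 1: normal good (luxury).

1.063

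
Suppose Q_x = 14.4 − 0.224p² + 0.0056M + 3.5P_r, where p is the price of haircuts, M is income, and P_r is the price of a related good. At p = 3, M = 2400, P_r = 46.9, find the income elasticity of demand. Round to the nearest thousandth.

0.071

Q_x = 14.4 − 0.224(3)² + 0.0056(2400) + 3.5(46.9) = 14.4 − 2.016 + 13.44 + 164.15 = 189.974.
∂Q_x/∂M = +0.0056, so E_I = 0.0056·(2400/189.974) ≈ 0.071.
E_I ∈ (0,1): normal good (necessity).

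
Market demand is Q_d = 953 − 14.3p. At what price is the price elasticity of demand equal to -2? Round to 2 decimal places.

Set −bp/(a − bp) = −2 ⇒ bp = 2(a − bp) ⇒ bp(1+2) = 2·a.
p = 2·953/(14.3·3) ≈ 44.43.

44.43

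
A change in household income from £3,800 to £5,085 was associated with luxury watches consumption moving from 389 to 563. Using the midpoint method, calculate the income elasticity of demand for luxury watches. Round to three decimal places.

1.264

%ΔQ = (563 − 389)/[(389+563)/2] = 174/476 ≈ 0.3655.
%ΔY = (5,085 − 3,800)/[(3,800+5,085)/2] = 1285/4442.5 ≈ 0.2893.
E_I = %ΔQ/%ΔY ≈ 1.264.
E_I > 1: normal good (luxury).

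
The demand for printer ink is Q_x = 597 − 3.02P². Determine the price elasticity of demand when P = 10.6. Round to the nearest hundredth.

At P = 10.6, Q_x = 257.6728.
dQ_x/dP = −2·3.02·P = −64.024.
Point elasticity E = (dQ_x/dP)·(P/Q_x) = -64.024 × 10.6/257.6728 ≈ -2.63.
|E| > 1, so demand is elastic at this price.

-2.63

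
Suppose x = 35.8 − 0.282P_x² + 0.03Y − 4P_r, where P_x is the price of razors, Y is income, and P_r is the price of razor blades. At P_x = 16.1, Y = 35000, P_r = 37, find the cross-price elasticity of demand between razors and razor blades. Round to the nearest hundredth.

Substituting, x = 35.8 − 0.282(16.1)² + 0.03(35000) − 4(37) = 35.8 − 73.0972 + 1050 − 148 = 864.7028.
∂x/∂P_r = −4, so E_xy = -4·(37/864.7028) ≈ -0.17.
E_xy < 0: the goods are complements.

-0.17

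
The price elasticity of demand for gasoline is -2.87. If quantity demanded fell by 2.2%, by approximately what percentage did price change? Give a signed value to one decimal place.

0.8

%ΔQ ≈ E × %ΔP ⇒ %ΔP = %ΔQ / E = (-2.2%)/(-2.87) ≈ 0.8%.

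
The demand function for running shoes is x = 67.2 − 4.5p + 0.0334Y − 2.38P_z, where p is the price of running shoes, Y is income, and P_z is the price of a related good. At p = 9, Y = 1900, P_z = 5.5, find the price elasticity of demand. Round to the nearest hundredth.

Substituting, x = 67.2 − 4.5(9) + 0.0334(1900) − 2.38(5.5) = 67.2 − 40.5 + 63.46 − 13.09 = 77.07.
∂x/∂p = −4.5, so E_p = (−4.5)·(9/77.07) ≈ -0.53.
|E_p| < 1: demand is inelastic.

-0.53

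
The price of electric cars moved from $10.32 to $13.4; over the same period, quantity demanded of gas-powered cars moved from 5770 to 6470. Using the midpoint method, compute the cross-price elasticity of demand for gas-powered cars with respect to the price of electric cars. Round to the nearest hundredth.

%ΔQ_x = (6470 − 5770)/[(5770+6470)/2] = 700/6120 ≈ 0.1144.
%ΔP_y = (13.4 − 10.32)/[(10.32+13.4)/2] ≈ 0.2597.
E_xy = 0.1144/0.2597 ≈ 0.44.
E_xy > 0, so gas-powered cars and electric cars are substitutes.

0.44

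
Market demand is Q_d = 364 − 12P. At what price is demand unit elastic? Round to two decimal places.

For linear demand Q_d = a − bP, E = −bP/(a − bP). |E| = 1 ⇒ bP = a − bP ⇒ P = a/(2b).
P = 364/(2·12) ≈ 15.17.

15.17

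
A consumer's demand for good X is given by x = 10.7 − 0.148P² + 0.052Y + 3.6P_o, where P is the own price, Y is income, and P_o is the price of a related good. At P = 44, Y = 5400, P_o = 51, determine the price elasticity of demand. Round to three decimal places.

-3.039

Substituting, x = 10.7 − 0.148(44)² + 0.052(5400) + 3.6(51) = 10.7 − 286.528 + 280.8 + 183.6 = 188.572.
∂x/∂P = −2·0.148·P = -13.024, so E_p = -13.024·(44/188.572) ≈ -3.039.
|E_p| > 1: demand is elastic.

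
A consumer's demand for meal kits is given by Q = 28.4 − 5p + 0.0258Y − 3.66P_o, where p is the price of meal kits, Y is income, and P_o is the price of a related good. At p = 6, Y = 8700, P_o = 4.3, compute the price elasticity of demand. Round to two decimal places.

-0.14

First evaluate Q: 28.4 − 5(6) + 0.0258(8700) − 3.66(4.3) = 28.4 − 30 + 224.46 − 15.738 = 207.122.
∂Q/∂p = −5, so E_p = (−5)·(6/207.122) ≈ -0.14.
|E_p| < 1: demand is inelastic.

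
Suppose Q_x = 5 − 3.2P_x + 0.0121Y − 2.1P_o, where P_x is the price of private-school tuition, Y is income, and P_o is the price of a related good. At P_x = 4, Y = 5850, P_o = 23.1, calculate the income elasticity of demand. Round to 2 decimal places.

Substituting, Q_x = 5 − 3.2(4) + 0.0121(5850) − 2.1(23.1) = 5 − 12.8 + 70.785 − 48.51 = 14.475.
∂Q_x/∂Y = +0.0121, so E_I = 0.0121·(5850/14.475) ≈ 4.89.
E_I > 1: normal good (luxury).

4.89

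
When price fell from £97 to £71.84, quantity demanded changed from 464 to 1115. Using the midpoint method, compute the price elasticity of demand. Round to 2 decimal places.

%ΔQ = (1115 − 464)/[(464 + 1115)/2] = 651/789.5 ≈ 0.8246.
%ΔP = (71.84 − 97)/[(97 + 71.84)/2] = -25.16/84.42 ≈ -0.2980.
Arc elasticity E = %ΔQ/%ΔP ≈ 0.8246/-0.2980 ≈ -2.77.
|E| > 1: demand is elastic over this range.

-2.77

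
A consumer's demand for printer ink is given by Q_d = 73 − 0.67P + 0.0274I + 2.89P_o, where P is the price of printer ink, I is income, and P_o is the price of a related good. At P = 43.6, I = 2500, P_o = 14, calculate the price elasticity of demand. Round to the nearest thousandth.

At the given point, Q_d = 73 − 0.67(43.6) + 0.0274(2500) + 2.89(14) = 73 − 29.212 + 68.5 + 40.46 = 152.748.
∂Q_d/∂P = −0.67, so E_p = (−0.67)·(43.6/152.748) ≈ -0.191.
|E_p| < 1: demand is inelastic.

-0.191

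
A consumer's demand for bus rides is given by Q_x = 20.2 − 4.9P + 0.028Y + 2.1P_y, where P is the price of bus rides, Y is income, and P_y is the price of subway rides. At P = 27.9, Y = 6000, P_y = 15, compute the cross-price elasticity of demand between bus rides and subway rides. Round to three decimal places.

Evaluating quantity at (P, Y, P_y) gives Q_x = 20.2 − 4.9(27.9) + 0.028(6000) + 2.1(15) = 20.2 − 136.71 + 168 + 31.5 = 82.99.
∂Q_x/∂P_y = +2.1, so E_xy = 2.1·(15/82.99) ≈ 0.380.
E_xy > 0: the goods are substitutes.

0.380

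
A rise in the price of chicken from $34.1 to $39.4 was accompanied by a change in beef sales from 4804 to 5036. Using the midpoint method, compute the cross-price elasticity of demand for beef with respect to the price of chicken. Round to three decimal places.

0.327

%ΔQ_x = (5036 − 4804)/[(4804+5036)/2] = 232/4920 ≈ 0.0472.
%ΔP_y = (39.4 − 34.1)/[(34.1+39.4)/2] ≈ 0.1442.
E_xy = 0.0472/0.1442 ≈ 0.327.
E_xy > 0, so beef and chicken are substitutes.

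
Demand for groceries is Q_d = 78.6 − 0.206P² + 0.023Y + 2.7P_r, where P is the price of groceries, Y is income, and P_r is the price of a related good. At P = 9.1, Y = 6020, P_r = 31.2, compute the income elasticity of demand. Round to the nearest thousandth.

Evaluating quantity at (P, Y, P_r) gives Q_d = 78.6 − 0.206(9.1)² + 0.023(6020) + 2.7(31.2) = 78.6 − 17.0589 + 138.46 + 84.24 = 284.2411.
∂Q_d/∂Y = +0.023, so E_I = 0.023·(6020/284.2411) ≈ 0.487.
E_I ∈ (0,1): normal good (necessity).

0.487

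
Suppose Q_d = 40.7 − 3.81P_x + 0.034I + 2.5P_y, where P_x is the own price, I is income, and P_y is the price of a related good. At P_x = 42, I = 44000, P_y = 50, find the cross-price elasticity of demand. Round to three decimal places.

0.083

Evaluating quantity at (P_x, I, P_y) gives Q_d = 40.7 − 3.81(42) + 0.034(44000) + 2.5(50) = 40.7 − 160.02 + 1496 + 125 = 1501.68.
∂Q_d/∂P_y = +2.5, so E_xy = 2.5·(50/1501.68) ≈ 0.083.
E_xy > 0: the goods are substitutes.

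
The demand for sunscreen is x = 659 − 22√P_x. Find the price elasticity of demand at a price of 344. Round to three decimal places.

At P_x = 344, x = 250.9608.
dx/dP_x = −22/(2√P_x) = −22/(2·18.5472).
Point elasticity E = (dx/dP_x)·(P_x/x) = -0.5931 × 344/250.9608 ≈ -0.813.
|E| < 1, so demand is inelastic at this price.

-0.813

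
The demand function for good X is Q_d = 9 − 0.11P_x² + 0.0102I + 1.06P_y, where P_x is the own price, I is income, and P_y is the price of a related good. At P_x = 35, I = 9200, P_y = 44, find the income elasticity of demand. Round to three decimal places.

6.371

Evaluating quantity at (P_x, I, P_y) gives Q_d = 9 − 0.11(35)² + 0.0102(9200) + 1.06(44) = 9 − 134.75 + 93.84 + 46.64 = 14.73.
∂Q_d/∂I = +0.0102, so E_I = 0.0102·(9200/14.73) ≈ 6.371.
E_I > 1: normal good (luxury).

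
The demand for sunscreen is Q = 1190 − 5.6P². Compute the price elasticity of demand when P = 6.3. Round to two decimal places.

At P = 6.3, Q = 967.736.
dQ/dP = −2·5.6·P = −70.56.
Point elasticity E = (dQ/dP)·(P/Q) = -70.56 × 6.3/967.736 ≈ -0.46.
|E| < 1, so demand is inelastic at this price.

-0.46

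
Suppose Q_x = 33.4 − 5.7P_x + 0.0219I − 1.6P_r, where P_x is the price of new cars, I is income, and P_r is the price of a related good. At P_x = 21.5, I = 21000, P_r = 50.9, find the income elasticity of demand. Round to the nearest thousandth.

1.590

Substituting, Q_x = 33.4 − 5.7(21.5) + 0.0219(21000) − 1.6(50.9) = 33.4 − 122.55 + 459.9 − 81.44 = 289.31.
∂Q_x/∂I = +0.0219, so E_I = 0.0219·(21000/289.31) ≈ 1.590.
E_I > 1: normal good (luxury).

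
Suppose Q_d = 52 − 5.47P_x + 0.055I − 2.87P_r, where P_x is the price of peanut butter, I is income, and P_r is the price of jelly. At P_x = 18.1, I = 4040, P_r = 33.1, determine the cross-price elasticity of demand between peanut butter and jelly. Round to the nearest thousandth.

Evaluating quantity at (P_x, I, P_r) gives Q_d = 52 − 5.47(18.1) + 0.055(4040) − 2.87(33.1) = 52 − 99.007 + 222.2 − 94.997 = 80.196.
∂Q_d/∂P_r = −2.87, so E_xy = -2.87·(33.1/80.196) ≈ -1.185.
E_xy < 0: the goods are complements.

-1.185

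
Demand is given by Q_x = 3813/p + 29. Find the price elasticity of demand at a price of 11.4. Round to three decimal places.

-0.920

At p = 11.4, Q_x = 363.4737.
dQ_x/dp = −3813/p² = −29.3398.
Point elasticity E = (dQ_x/dp)·(p/Q_x) = -29.3398 × 11.4/363.4737 ≈ -0.920.
|E| < 1, so demand is inelastic at this price.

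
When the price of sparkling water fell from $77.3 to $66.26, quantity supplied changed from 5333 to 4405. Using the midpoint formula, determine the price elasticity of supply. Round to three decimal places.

1.239

%ΔQ = (4405 − 5333)/[(5333 + 4405)/2] = -928/4869 ≈ -0.1906.
%Δp = (66.26 − 77.3)/[(77.3 + 66.26)/2] = -11.04/71.78 ≈ -0.1538.
Arc elasticity E = %ΔQ/%Δp ≈ -0.1906/-0.1538 ≈ 1.239.
|E| > 1: supply is elastic over this range.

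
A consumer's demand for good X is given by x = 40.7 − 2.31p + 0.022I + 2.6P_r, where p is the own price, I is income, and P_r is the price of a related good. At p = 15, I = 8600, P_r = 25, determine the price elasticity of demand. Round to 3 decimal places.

-0.133

First evaluate x: 40.7 − 2.31(15) + 0.022(8600) + 2.6(25) = 40.7 − 34.65 + 189.2 + 65 = 260.25.
∂x/∂p = −2.31, so E_p = (−2.31)·(15/260.25) ≈ -0.133.
|E_p| < 1: demand is inelastic.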